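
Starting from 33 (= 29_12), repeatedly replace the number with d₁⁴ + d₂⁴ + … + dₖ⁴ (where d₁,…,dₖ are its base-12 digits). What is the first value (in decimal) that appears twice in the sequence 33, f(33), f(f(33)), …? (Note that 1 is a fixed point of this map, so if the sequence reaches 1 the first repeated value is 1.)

33 = (2,9)_12 → 2⁴ + 9⁴ = 6577
6577 = (3,9,8,1)_12 → 3⁴ + 9⁴ + 8⁴ + 1⁴ = 10739
10739 = (6,2,6,11)_12 → 6⁴ + 2⁴ + 6⁴ + 11⁴ = 17249
17249 = (9,11,9,5)_12 → 9⁴ + 11⁴ + 9⁴ + 5⁴ = 28388
28388 = (1,4,5,1,8)_12 → 1⁴ + 4⁴ + 5⁴ + 1⁴ + 8⁴ = 4979
4979 = (2,10,6,11)_12 → 2⁴ + 10⁴ + 6⁴ + 11⁴ = 25953
25953 = (1,3,0,2,9)_12 → 1⁴ + 3⁴ + 0⁴ + 2⁴ + 9⁴ = 6659
6659 = (3,10,2,11)_12 → 3⁴ + 10⁴ + 2⁴ + 11⁴ = 24738
24738 = (1,2,3,9,6)_12 → 1⁴ + 2⁴ + 3⁴ + 9⁴ + 6⁴ = 7955
7955 = (4,7,2,11)_12 → 4⁴ + 7⁴ + 2⁴ + 11⁴ = 17314
17314 = (10,0,2,10)_12 → 10⁴ + 0⁴ + 2⁴ + 10⁴ = 20016
20016 = (11,7,0,0)_12 → 11⁴ + 7⁴ + 0⁴ + 0⁴ = 17042
17042 = (9,10,4,2)_12 → 9⁴ + 10⁴ + 4⁴ + 2⁴ = 16833
16833 = (9,8,10,9)_12 → 9⁴ + 8⁴ + 10⁴ + 9⁴ = 27218
27218 = (1,3,9,0,2)_12 → 1⁴ + 3⁴ + 9⁴ + 0⁴ + 2⁴ = 6659  — 6659 already appeared earlier.

6659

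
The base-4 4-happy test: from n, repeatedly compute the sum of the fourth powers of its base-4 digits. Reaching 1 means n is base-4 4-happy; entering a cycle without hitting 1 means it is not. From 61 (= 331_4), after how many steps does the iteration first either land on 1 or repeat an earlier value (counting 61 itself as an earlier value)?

61 = (3,3,1)_4 → 3⁴ + 3⁴ + 1⁴ = 163
163 = (2,2,0,3)_4 → 2⁴ + 2⁴ + 0⁴ + 3⁴ = 113
113 = (1,3,0,1)_4 → 1⁴ + 3⁴ + 0⁴ + 1⁴ = 83
83 = (1,1,0,3)_4 → 1⁴ + 1⁴ + 0⁴ + 3⁴ = 83  — 83 repeats.
That took 4 steps.

4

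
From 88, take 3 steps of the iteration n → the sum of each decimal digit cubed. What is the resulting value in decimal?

370

88 → 8³ + 8³ = 512 + 512 = 1024
1024 → 1³ + 0³ + 2³ + 4³ = 1 + 0 + 8 + 64 = 73
73 → 7³ + 3³ = 343 + 27 = 370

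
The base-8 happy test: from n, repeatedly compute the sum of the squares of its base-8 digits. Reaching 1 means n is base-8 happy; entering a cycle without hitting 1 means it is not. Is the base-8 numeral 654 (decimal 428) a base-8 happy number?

428 = (6,5,4)_8 → 6² + 5² + 4² = 36 + 25 + 16 = 77
77 = (1,1,5)_8 → 1² + 1² + 5² = 1 + 1 + 25 = 27
27 = (3,3)_8 → 3² + 3² = 9 + 9 = 18
18 = (2,2)_8 → 2² + 2² = 4 + 4 = 8
8 = (1,0)_8 → 1² + 0² = 1 + 0 = 1  — reached 1.

base-8 happy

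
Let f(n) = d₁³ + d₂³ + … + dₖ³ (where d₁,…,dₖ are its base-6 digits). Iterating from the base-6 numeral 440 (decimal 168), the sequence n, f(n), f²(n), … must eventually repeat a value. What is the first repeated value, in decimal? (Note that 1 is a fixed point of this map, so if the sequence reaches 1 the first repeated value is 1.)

128

168 = (4,4,0)_6 → 4³ + 4³ + 0³ = 64 + 64 + 0 = 128
128 = (3,3,2)_6 → 3³ + 3³ + 2³ = 27 + 27 + 8 = 62
62 = (1,4,2)_6 → 1³ + 4³ + 2³ = 1 + 64 + 8 = 73
73 = (2,0,1)_6 → 2³ + 0³ + 1³ = 8 + 0 + 1 = 9
9 = (1,3)_6 → 1³ + 3³ = 1 + 27 = 28
28 = (4,4)_6 → 4³ + 4³ = 64 + 64 = 128  — 128 already appeared earlier.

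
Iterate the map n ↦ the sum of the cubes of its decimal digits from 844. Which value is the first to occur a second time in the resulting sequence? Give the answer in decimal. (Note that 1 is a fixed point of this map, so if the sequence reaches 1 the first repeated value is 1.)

133

844 → 8³ + 4³ + 4³ = 640
640 → 6³ + 4³ + 0³ = 280
280 → 2³ + 8³ + 0³ = 520
520 → 5³ + 2³ + 0³ = 133
133 → 1³ + 3³ + 3³ = 55
55 → 5³ + 5³ = 250
250 → 2³ + 5³ + 0³ = 133  — 133 already appeared earlier.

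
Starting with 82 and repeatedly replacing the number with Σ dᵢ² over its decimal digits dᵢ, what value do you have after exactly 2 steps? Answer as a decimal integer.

100

82 → 68
68 → 100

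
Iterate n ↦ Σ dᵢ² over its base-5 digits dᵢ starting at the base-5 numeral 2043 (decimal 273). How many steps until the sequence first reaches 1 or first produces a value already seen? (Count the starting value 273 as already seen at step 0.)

273 = (2,0,4,3)_5 → 2² + 0² + 4² + 3² = 29
29 = (1,0,4)_5 → 1² + 0² + 4² = 17
17 = (3,2)_5 → 3² + 2² = 13
13 = (2,3)_5 → 2² + 3² = 13  — 13 repeats.
That took 4 steps.

4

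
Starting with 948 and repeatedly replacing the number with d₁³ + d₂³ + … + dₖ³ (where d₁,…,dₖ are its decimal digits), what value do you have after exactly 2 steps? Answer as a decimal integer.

948 → 9³ + 4³ + 8³ = 1305
1305 → 1³ + 3³ + 0³ + 5³ = 153

153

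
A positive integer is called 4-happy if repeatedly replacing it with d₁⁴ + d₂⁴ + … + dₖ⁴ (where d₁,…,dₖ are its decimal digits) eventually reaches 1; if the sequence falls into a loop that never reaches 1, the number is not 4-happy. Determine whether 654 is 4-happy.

not 4-happy

654 → 2177
2177 → 4819
4819 → 10914
10914 → 6819
6819 → 11954
11954 → 7444
7444 → 3169
3169 → 7939
7939 → 15604
15604 → 2178
2178 → 6514
6514 → 2178  — 2178 already seen; the sequence cycles without reaching 1.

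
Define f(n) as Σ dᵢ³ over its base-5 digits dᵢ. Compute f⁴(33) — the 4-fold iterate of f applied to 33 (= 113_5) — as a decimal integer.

33 = (1,1,3)_5 → 1³ + 1³ + 3³ = 29
29 = (1,0,4)_5 → 1³ + 0³ + 4³ = 65
65 = (2,3,0)_5 → 2³ + 3³ + 0³ = 35
35 = (1,2,0)_5 → 1³ + 2³ + 0³ = 9

9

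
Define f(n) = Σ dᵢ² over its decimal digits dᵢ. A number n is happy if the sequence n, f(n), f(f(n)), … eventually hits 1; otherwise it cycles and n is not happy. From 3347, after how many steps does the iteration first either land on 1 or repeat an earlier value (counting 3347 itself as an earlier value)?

3347 → 3² + 3² + 4² + 7² = 83
83 → 8² + 3² = 73
73 → 7² + 3² = 58
58 → 5² + 8² = 89
89 → 8² + 9² = 145
145 → 1² + 4² + 5² = 42
42 → 4² + 2² = 20
20 → 2² + 0² = 4
4 → 4² = 16
16 → 1² + 6² = 37
37 → 3² + 7² = 58  — 58 repeats.
That took 11 steps.

11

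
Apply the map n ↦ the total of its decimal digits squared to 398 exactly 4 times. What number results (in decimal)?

4

398 → 3² + 9² + 8² = 154
154 → 1² + 5² + 4² = 42
42 → 4² + 2² = 20
20 → 2² + 0² = 4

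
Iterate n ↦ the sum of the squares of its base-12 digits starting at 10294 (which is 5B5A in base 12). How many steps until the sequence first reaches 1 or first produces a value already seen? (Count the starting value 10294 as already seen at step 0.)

10294 = (5,11,5,10)_12 → 5² + 11² + 5² + 10² = 271
271 = (1,10,7)_12 → 1² + 10² + 7² = 150
150 = (1,0,6)_12 → 1² + 0² + 6² = 37
37 = (3,1)_12 → 3² + 1² = 10
10 = (10)_12 → 10² = 100
100 = (8,4)_12 → 8² + 4² = 80
80 = (6,8)_12 → 6² + 8² = 100  — 100 repeats.
That took 7 steps.

7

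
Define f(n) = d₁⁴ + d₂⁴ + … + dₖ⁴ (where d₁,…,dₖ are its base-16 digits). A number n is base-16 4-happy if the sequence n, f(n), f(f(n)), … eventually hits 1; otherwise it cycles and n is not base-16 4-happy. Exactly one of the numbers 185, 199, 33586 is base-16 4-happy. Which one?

185: 185 → 21202 → 29218 → 2449 → 13123 → 499 → 50707 → 22114 → 3233 → 30737 → 6499 → 7939 → 50707  — repeats 50707 (not base-16 4-happy)
199: 199 → 23137 → 11922 → 45009 → 89187 → 22739 → 33363 → 4818 → 28594 → 66578 → 274 → 18 → 17 → 2 → 16 → 1  — reaches 1 (base-16 4-happy)
33586: 33586 → 4274 → 14658 → 6914 → 14658  — repeats 14658 (not base-16 4-happy)

199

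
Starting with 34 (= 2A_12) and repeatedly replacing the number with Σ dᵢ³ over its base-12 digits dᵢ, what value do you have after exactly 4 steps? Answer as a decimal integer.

1351

34 = (2,10)_12 → 2³ + 10³ = 8 + 1000 = 1008
1008 = (7,0,0)_12 → 7³ + 0³ + 0³ = 343 + 0 + 0 = 343
343 = (2,4,7)_12 → 2³ + 4³ + 7³ = 8 + 64 + 343 = 415
415 = (2,10,7)_12 → 2³ + 10³ + 7³ = 8 + 1000 + 343 = 1351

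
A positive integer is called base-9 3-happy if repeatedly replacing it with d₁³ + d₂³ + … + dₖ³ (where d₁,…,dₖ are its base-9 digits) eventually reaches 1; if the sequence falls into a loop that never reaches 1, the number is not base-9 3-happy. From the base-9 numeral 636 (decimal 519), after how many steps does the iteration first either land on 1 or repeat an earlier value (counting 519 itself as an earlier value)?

7

519 = (6,3,6)_9 → 6³ + 3³ + 6³ = 216 + 27 + 216 = 459
459 = (5,6,0)_9 → 5³ + 6³ + 0³ = 125 + 216 + 0 = 341
341 = (4,1,8)_9 → 4³ + 1³ + 8³ = 64 + 1 + 512 = 577
577 = (7,1,1)_9 → 7³ + 1³ + 1³ = 343 + 1 + 1 = 345
345 = (4,2,3)_9 → 4³ + 2³ + 3³ = 64 + 8 + 27 = 99
99 = (1,2,0)_9 → 1³ + 2³ + 0³ = 1 + 8 + 0 = 9
9 = (1,0)_9 → 1³ + 0³ = 1 + 0 = 1  — reached 1.
That took 7 steps.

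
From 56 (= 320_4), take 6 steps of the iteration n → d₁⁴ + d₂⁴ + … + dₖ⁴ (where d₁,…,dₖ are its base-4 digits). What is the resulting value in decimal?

56 = (3,2,0)_4 → 97
97 = (1,2,0,1)_4 → 18
18 = (1,0,2)_4 → 17
17 = (1,0,1)_4 → 2
2 = (2)_4 → 16
16 = (1,0,0)_4 → 1

1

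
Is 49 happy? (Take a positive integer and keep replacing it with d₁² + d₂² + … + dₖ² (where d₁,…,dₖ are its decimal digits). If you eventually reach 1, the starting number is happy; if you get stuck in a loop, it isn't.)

49 → 4² + 9² = 16 + 81 = 97
97 → 9² + 7² = 81 + 49 = 130
130 → 1² + 3² + 0² = 1 + 9 + 0 = 10
10 → 1² + 0² = 1 + 0 = 1  — reached 1.

happy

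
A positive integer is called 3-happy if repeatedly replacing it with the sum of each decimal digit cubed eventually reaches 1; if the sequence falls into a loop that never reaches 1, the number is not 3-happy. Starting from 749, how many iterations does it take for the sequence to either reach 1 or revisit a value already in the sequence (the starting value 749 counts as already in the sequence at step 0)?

749 → 7³ + 4³ + 9³ = 1136
1136 → 1³ + 1³ + 3³ + 6³ = 245
245 → 2³ + 4³ + 5³ = 197
197 → 1³ + 9³ + 7³ = 1073
1073 → 1³ + 0³ + 7³ + 3³ = 371
371 → 3³ + 7³ + 1³ = 371  — 371 repeats.
That took 6 steps.

6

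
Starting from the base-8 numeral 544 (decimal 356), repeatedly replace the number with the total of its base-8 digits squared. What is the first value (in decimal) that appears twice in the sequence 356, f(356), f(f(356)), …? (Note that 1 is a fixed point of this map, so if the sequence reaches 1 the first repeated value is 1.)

356 = (5,4,4)_8 → 5² + 4² + 4² = 25 + 16 + 16 = 57
57 = (7,1)_8 → 7² + 1² = 49 + 1 = 50
50 = (6,2)_8 → 6² + 2² = 36 + 4 = 40
40 = (5,0)_8 → 5² + 0² = 25 + 0 = 25
25 = (3,1)_8 → 3² + 1² = 9 + 1 = 10
10 = (1,2)_8 → 1² + 2² = 1 + 4 = 5
5 = (5)_8 → 5² = 25  — 25 already appeared earlier.

25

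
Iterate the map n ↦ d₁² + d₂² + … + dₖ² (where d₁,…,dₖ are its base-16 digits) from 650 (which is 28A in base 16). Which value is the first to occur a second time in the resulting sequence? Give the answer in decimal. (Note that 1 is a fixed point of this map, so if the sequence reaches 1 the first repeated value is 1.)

650 = (2,8,10)_16 → 2² + 8² + 10² = 4 + 64 + 100 = 168
168 = (10,8)_16 → 10² + 8² = 100 + 64 = 164
164 = (10,4)_16 → 10² + 4² = 100 + 16 = 116
116 = (7,4)_16 → 7² + 4² = 49 + 16 = 65
65 = (4,1)_16 → 4² + 1² = 16 + 1 = 17
17 = (1,1)_16 → 1² + 1² = 1 + 1 = 2
2 = (2)_16 → 2² = 4
4 = (4)_16 → 4² = 16
16 = (1,0)_16 → 1² + 0² = 1 + 0 = 1  — reached the fixed point 1.
1 → 1, so 1 is the first repeated value.

1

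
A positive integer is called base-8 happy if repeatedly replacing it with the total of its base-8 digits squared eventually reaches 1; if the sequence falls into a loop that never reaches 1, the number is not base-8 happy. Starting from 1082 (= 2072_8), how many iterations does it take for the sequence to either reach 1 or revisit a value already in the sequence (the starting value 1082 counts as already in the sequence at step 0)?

7

1082 = (2,0,7,2)_8 → 2² + 0² + 7² + 2² = 4 + 0 + 49 + 4 = 57
57 = (7,1)_8 → 7² + 1² = 49 + 1 = 50
50 = (6,2)_8 → 6² + 2² = 36 + 4 = 40
40 = (5,0)_8 → 5² + 0² = 25 + 0 = 25
25 = (3,1)_8 → 3² + 1² = 9 + 1 = 10
10 = (1,2)_8 → 1² + 2² = 1 + 4 = 5
5 = (5)_8 → 5² = 25  — 25 repeats.
That took 7 steps.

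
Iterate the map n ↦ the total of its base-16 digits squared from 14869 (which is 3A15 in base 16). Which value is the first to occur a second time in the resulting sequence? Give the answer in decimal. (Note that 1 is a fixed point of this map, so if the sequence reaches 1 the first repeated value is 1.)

14869 = (3,10,1,5)_16 → 3² + 10² + 1² + 5² = 135
135 = (8,7)_16 → 8² + 7² = 113
113 = (7,1)_16 → 7² + 1² = 50
50 = (3,2)_16 → 3² + 2² = 13
13 = (13)_16 → 13² = 169
169 = (10,9)_16 → 10² + 9² = 181
181 = (11,5)_16 → 11² + 5² = 146
146 = (9,2)_16 → 9² + 2² = 85
85 = (5,5)_16 → 5² + 5² = 50  — 50 already appeared earlier.

50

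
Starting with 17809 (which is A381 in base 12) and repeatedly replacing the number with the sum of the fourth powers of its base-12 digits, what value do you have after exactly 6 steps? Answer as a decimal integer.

22498

17809 = (10,3,8,1)_12 → 10⁴ + 3⁴ + 8⁴ + 1⁴ = 10000 + 81 + 4096 + 1 = 14178
14178 = (8,2,5,6)_12 → 8⁴ + 2⁴ + 5⁴ + 6⁴ = 4096 + 16 + 625 + 1296 = 6033
6033 = (3,5,10,9)_12 → 3⁴ + 5⁴ + 10⁴ + 9⁴ = 81 + 625 + 10000 + 6561 = 17267
17267 = (9,11,10,11)_12 → 9⁴ + 11⁴ + 10⁴ + 11⁴ = 6561 + 14641 + 10000 + 14641 = 45843
45843 = (2,2,6,4,3)_12 → 2⁴ + 2⁴ + 6⁴ + 4⁴ + 3⁴ = 16 + 16 + 1296 + 256 + 81 = 1665
1665 = (11,6,9)_12 → 11⁴ + 6⁴ + 9⁴ = 14641 + 1296 + 6561 = 22498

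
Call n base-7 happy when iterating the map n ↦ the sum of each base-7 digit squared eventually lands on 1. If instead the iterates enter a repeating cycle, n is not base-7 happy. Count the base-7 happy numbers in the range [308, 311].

1

308: 308 → 40 → 50 → 2 → 4 → 16 → 8 → 2  (repeats 2)
309: 309 → 41 → 61 → 27 → 45 → 45  (repeats 45)
310: 310 → 44 → 40 → 50 → 2 → 4 → 16 → 8 → 2  (repeats 2)
311: 311 → 49 → 1  (reaches 1)
base-7 happy: 311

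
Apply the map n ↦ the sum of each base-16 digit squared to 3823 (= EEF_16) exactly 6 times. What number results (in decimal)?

4

3823 = (14,14,15)_16 → 14² + 14² + 15² = 196 + 196 + 225 = 617
617 = (2,6,9)_16 → 2² + 6² + 9² = 4 + 36 + 81 = 121
121 = (7,9)_16 → 7² + 9² = 49 + 81 = 130
130 = (8,2)_16 → 8² + 2² = 64 + 4 = 68
68 = (4,4)_16 → 4² + 4² = 16 + 16 = 32
32 = (2,0)_16 → 2² + 0² = 4 + 0 = 4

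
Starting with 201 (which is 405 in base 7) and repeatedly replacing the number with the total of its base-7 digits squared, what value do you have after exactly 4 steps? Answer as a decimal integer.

45

201 = (4,0,5)_7 → 4² + 0² + 5² = 16 + 0 + 25 = 41
41 = (5,6)_7 → 5² + 6² = 25 + 36 = 61
61 = (1,1,5)_7 → 1² + 1² + 5² = 1 + 1 + 25 = 27
27 = (3,6)_7 → 3² + 6² = 9 + 36 = 45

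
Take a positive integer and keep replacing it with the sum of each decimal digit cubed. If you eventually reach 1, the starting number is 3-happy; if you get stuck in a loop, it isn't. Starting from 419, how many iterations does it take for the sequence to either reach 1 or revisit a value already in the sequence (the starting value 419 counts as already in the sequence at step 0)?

7

419 → 794
794 → 1136
1136 → 245
245 → 197
197 → 1073
1073 → 371
371 → 371  — 371 repeats.
That took 7 steps.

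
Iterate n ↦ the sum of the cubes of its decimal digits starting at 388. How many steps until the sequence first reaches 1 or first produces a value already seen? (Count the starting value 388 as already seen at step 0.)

6

388 → 3³ + 8³ + 8³ = 27 + 512 + 512 = 1051
1051 → 1³ + 0³ + 5³ + 1³ = 1 + 0 + 125 + 1 = 127
127 → 1³ + 2³ + 7³ = 1 + 8 + 343 = 352
352 → 3³ + 5³ + 2³ = 27 + 125 + 8 = 160
160 → 1³ + 6³ + 0³ = 1 + 216 + 0 = 217
217 → 2³ + 1³ + 7³ = 8 + 1 + 343 = 352  — 352 repeats.
That took 6 steps.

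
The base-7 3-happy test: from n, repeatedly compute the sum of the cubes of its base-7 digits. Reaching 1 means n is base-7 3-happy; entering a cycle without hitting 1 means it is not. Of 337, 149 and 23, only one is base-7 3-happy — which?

337

337: 337 → 433 → 343 → 1  — reaches 1 (base-7 3-happy)
149: 149 → 35 → 125 → 251 → 341 → 557 → 137 → 197 → 65 → 17 → 35  — repeats 35 (not base-7 3-happy)
23: 23 → 35 → 125 → 251 → 341 → 557 → 137 → 197 → 65 → 17 → 35  — repeats 35 (not base-7 3-happy)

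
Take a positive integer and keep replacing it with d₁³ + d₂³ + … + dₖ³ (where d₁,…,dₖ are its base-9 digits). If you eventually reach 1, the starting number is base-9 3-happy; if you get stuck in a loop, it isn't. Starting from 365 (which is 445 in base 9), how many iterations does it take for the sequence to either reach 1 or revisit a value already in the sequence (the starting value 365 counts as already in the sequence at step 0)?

8

365 = (4,4,5)_9 → 4³ + 4³ + 5³ = 64 + 64 + 125 = 253
253 = (3,1,1)_9 → 3³ + 1³ + 1³ = 27 + 1 + 1 = 29
29 = (3,2)_9 → 3³ + 2³ = 27 + 8 = 35
35 = (3,8)_9 → 3³ + 8³ = 27 + 512 = 539
539 = (6,5,8)_9 → 6³ + 5³ + 8³ = 216 + 125 + 512 = 853
853 = (1,1,4,7)_9 → 1³ + 1³ + 4³ + 7³ = 1 + 1 + 64 + 343 = 409
409 = (5,0,4)_9 → 5³ + 0³ + 4³ = 125 + 0 + 64 = 189
189 = (2,3,0)_9 → 2³ + 3³ + 0³ = 8 + 27 + 0 = 35  — 35 repeats.
That took 8 steps.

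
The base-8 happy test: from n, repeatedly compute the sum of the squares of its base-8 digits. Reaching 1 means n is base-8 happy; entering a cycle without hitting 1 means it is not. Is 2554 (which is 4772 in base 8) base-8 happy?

not base-8 happy

2554 = (4,7,7,2)_8 → 118
118 = (1,6,6)_8 → 73
73 = (1,1,1)_8 → 3
3 = (3)_8 → 9
9 = (1,1)_8 → 2
2 = (2)_8 → 4
4 = (4)_8 → 16
16 = (2,0)_8 → 4  — 4 already seen; the sequence cycles without reaching 1.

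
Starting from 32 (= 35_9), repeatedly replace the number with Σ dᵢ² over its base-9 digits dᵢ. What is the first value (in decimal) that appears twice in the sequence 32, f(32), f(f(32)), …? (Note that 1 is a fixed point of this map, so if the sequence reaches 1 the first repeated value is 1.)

74

32 = (3,5)_9 → 3² + 5² = 9 + 25 = 34
34 = (3,7)_9 → 3² + 7² = 9 + 49 = 58
58 = (6,4)_9 → 6² + 4² = 36 + 16 = 52
52 = (5,7)_9 → 5² + 7² = 25 + 49 = 74
74 = (8,2)_9 → 8² + 2² = 64 + 4 = 68
68 = (7,5)_9 → 7² + 5² = 49 + 25 = 74  — 74 already appeared earlier.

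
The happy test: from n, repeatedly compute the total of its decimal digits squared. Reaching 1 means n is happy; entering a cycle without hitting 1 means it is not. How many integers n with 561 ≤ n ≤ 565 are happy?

561: 561 → 62 → 40 → 16 → 37 → 58 → 89 → 145 → 42 → 20 → 4 → 16  (repeats 16)
562: 562 → 65 → 61 → 37 → 58 → 89 → 145 → 42 → 20 → 4 → 16 → 37  (repeats 37)
563: 563 → 70 → 49 → 97 → 130 → 10 → 1  (reaches 1)
564: 564 → 77 → 98 → 145 → 42 → 20 → 4 → 16 → 37 → 58 → 89 → 145  (repeats 145)
565: 565 → 86 → 100 → 1  (reaches 1)
happy: 563, 565

2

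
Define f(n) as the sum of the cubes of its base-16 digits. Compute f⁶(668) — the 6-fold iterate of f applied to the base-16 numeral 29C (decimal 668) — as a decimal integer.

668 = (2,9,12)_16 → 2³ + 9³ + 12³ = 2465
2465 = (9,10,1)_16 → 9³ + 10³ + 1³ = 1730
1730 = (6,12,2)_16 → 6³ + 12³ + 2³ = 1952
1952 = (7,10,0)_16 → 7³ + 10³ + 0³ = 1343
1343 = (5,3,15)_16 → 5³ + 3³ + 15³ = 3527
3527 = (13,12,7)_16 → 13³ + 12³ + 7³ = 4268

4268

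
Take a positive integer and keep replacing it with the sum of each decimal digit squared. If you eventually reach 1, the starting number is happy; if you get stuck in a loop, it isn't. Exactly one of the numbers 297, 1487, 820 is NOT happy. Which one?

297

297: 297 → 134 → 26 → 40 → 16 → 37 → 58 → 89 → 145 → 42 → 20 → 4 → 16  — repeats 16 (not happy)
1487: 1487 → 130 → 10 → 1  — reaches 1 (happy)
820: 820 → 68 → 100 → 1  — reaches 1 (happy)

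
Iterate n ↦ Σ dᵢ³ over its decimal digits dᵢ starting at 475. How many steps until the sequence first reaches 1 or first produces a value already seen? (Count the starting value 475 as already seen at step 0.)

5

475 → 4³ + 7³ + 5³ = 64 + 343 + 125 = 532
532 → 5³ + 3³ + 2³ = 125 + 27 + 8 = 160
160 → 1³ + 6³ + 0³ = 1 + 216 + 0 = 217
217 → 2³ + 1³ + 7³ = 8 + 1 + 343 = 352
352 → 3³ + 5³ + 2³ = 27 + 125 + 8 = 160  — 160 repeats.
That took 5 steps.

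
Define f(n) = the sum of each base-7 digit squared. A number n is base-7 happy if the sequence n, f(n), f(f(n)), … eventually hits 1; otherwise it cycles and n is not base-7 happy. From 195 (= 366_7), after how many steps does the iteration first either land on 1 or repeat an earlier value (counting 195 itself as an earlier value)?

195 = (3,6,6)_7 → 81
81 = (1,4,4)_7 → 33
33 = (4,5)_7 → 41
41 = (5,6)_7 → 61
61 = (1,1,5)_7 → 27
27 = (3,6)_7 → 45
45 = (6,3)_7 → 45  — 45 repeats.
That took 7 steps.

7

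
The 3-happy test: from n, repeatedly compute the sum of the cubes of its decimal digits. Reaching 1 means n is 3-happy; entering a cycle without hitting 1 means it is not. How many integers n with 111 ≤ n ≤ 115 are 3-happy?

111: 111 → 3 → 27 → 351 → 153 → 153  (repeats 153)
112: 112 → 10 → 1  (reaches 1)
113: 113 → 29 → 737 → 713 → 371 → 371  (repeats 371)
114: 114 → 66 → 432 → 99 → 1458 → 702 → 351 → 153 → 153  (repeats 153)
115: 115 → 127 → 352 → 160 → 217 → 352  (repeats 352)
3-happy: 112

1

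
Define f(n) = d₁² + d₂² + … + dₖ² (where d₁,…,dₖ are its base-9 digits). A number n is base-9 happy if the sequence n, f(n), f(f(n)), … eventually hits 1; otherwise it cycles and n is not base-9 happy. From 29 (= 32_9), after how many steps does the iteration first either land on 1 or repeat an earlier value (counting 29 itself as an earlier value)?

29 = (3,2)_9 → 3² + 2² = 9 + 4 = 13
13 = (1,4)_9 → 1² + 4² = 1 + 16 = 17
17 = (1,8)_9 → 1² + 8² = 1 + 64 = 65
65 = (7,2)_9 → 7² + 2² = 49 + 4 = 53
53 = (5,8)_9 → 5² + 8² = 25 + 64 = 89
89 = (1,0,8)_9 → 1² + 0² + 8² = 1 + 0 + 64 = 65  — 65 repeats.
That took 6 steps.

6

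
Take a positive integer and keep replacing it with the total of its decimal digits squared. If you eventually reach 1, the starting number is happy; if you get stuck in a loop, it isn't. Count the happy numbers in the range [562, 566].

562: 562 → 65 → 61 → 37 → 58 → 89 → 145 → 42 → 20 → 4 → 16 → 37  — not happy
563: 563 → 70 → 49 → 97 → 130 → 10 → 1  — happy
564: 564 → 77 → 98 → 145 → 42 → 20 → 4 → 16 → 37 → 58 → 89 → 145  — not happy
565: 565 → 86 → 100 → 1  — happy
566: 566 → 97 → 130 → 10 → 1  — happy
happy: 563, 565, 566

3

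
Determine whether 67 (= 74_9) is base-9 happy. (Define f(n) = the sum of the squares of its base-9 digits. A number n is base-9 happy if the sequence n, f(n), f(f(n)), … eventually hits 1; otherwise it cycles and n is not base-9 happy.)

67 = (7,4)_9 → 7² + 4² = 49 + 16 = 65
65 = (7,2)_9 → 7² + 2² = 49 + 4 = 53
53 = (5,8)_9 → 5² + 8² = 25 + 64 = 89
89 = (1,0,8)_9 → 1² + 0² + 8² = 1 + 0 + 64 = 65  — 65 already seen; the sequence cycles without reaching 1.

not base-9 happy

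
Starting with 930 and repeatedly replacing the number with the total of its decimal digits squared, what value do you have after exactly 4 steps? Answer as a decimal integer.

930 → 9² + 3² + 0² = 90
90 → 9² + 0² = 81
81 → 8² + 1² = 65
65 → 6² + 5² = 61

61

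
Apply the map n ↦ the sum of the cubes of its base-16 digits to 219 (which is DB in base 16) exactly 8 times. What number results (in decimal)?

219 = (13,11)_16 → 3528
3528 = (13,12,8)_16 → 4437
4437 = (1,1,5,5)_16 → 252
252 = (15,12)_16 → 5103
5103 = (1,3,14,15)_16 → 6147
6147 = (1,8,0,3)_16 → 540
540 = (2,1,12)_16 → 1737
1737 = (6,12,9)_16 → 2673

2673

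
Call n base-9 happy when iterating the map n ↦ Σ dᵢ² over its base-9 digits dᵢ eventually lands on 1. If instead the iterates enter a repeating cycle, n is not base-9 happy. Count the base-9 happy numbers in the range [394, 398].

394: 394 → 114 → 46 → 26 → 68 → 74 → 68  — not base-9 happy
395: 395 → 129 → 35 → 73 → 65 → 53 → 89 → 65  — not base-9 happy
396: 396 → 80 → 128 → 30 → 18 → 4 → 16 → 50 → 50  — not base-9 happy
397: 397 → 81 → 1  — base-9 happy
398: 398 → 84 → 10 → 2 → 4 → 16 → 50 → 50  — not base-9 happy
base-9 happy: 397

1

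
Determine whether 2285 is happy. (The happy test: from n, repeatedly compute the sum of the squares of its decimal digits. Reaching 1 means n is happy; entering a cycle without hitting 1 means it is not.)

2285 → 2² + 2² + 8² + 5² = 4 + 4 + 64 + 25 = 97
97 → 9² + 7² = 81 + 49 = 130
130 → 1² + 3² + 0² = 1 + 9 + 0 = 10
10 → 1² + 0² = 1 + 0 = 1  — reached 1.

happy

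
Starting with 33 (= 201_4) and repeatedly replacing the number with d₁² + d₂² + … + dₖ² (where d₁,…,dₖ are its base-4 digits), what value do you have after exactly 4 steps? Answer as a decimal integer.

1

33 = (2,0,1)_4 → 2² + 0² + 1² = 4 + 0 + 1 = 5
5 = (1,1)_4 → 1² + 1² = 1 + 1 = 2
2 = (2)_4 → 2² = 4
4 = (1,0)_4 → 1² + 0² = 1 + 0 = 1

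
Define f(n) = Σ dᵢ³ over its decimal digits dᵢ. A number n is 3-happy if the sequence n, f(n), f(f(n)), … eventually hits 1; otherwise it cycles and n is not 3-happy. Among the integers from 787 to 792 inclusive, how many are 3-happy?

1

787: 787 → 1198 → 1243 → 100 → 1  (reaches 1)
788: 788 → 1367 → 587 → 980 → 1241 → 74 → 407 → 407  (repeats 407)
789: 789 → 1584 → 702 → 351 → 153 → 153  (repeats 153)
790: 790 → 1072 → 352 → 160 → 217 → 352  (repeats 352)
791: 791 → 1073 → 371 → 371  (repeats 371)
792: 792 → 1080 → 513 → 153 → 153  (repeats 153)
3-happy: 787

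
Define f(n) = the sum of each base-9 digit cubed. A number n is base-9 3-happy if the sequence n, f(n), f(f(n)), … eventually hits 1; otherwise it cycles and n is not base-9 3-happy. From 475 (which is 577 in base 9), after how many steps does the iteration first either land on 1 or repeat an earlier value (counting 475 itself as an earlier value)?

4

475 = (5,7,7)_9 → 811
811 = (1,1,0,1)_9 → 3
3 = (3)_9 → 27
27 = (3,0)_9 → 27  — 27 repeats.
That took 4 steps.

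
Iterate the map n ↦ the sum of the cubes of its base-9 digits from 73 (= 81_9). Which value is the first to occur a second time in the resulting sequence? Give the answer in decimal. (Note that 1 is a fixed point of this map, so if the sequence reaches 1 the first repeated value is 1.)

73 = (8,1)_9 → 8³ + 1³ = 513
513 = (6,3,0)_9 → 6³ + 3³ + 0³ = 243
243 = (3,0,0)_9 → 3³ + 0³ + 0³ = 27
27 = (3,0)_9 → 3³ + 0³ = 27  — 27 already appeared earlier.

27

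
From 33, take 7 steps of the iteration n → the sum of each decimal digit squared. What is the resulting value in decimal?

33 → 3² + 3² = 18
18 → 1² + 8² = 65
65 → 6² + 5² = 61
61 → 6² + 1² = 37
37 → 3² + 7² = 58
58 → 5² + 8² = 89
89 → 8² + 9² = 145

145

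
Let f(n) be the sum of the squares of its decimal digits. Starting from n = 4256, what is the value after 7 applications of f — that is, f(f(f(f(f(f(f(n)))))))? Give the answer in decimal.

4256 → 81
81 → 65
65 → 61
61 → 37
37 → 58
58 → 89
89 → 145

145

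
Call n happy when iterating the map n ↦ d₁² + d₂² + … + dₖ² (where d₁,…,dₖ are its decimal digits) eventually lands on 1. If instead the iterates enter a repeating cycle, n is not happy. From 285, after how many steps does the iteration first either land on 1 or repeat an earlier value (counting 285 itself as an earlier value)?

14

285 → 2² + 8² + 5² = 4 + 64 + 25 = 93
93 → 9² + 3² = 81 + 9 = 90
90 → 9² + 0² = 81 + 0 = 81
81 → 8² + 1² = 64 + 1 = 65
65 → 6² + 5² = 36 + 25 = 61
61 → 6² + 1² = 36 + 1 = 37
37 → 3² + 7² = 9 + 49 = 58
58 → 5² + 8² = 25 + 64 = 89
89 → 8² + 9² = 64 + 81 = 145
145 → 1² + 4² + 5² = 1 + 16 + 25 = 42
42 → 4² + 2² = 16 + 4 = 20
20 → 2² + 0² = 4 + 0 = 4
4 → 4² = 16
16 → 1² + 6² = 1 + 36 = 37  — 37 repeats.
That took 14 steps.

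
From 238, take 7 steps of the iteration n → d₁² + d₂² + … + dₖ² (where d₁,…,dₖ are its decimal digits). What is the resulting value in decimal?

16

238 → 2² + 3² + 8² = 77
77 → 7² + 7² = 98
98 → 9² + 8² = 145
145 → 1² + 4² + 5² = 42
42 → 4² + 2² = 20
20 → 2² + 0² = 4
4 → 4² = 16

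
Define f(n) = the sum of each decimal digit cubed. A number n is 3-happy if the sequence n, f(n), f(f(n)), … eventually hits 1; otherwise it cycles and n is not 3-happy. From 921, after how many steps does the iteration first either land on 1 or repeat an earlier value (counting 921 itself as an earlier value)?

921 → 738
738 → 882
882 → 1032
1032 → 36
36 → 243
243 → 99
99 → 1458
1458 → 702
702 → 351
351 → 153
153 → 153  — 153 repeats.
That took 11 steps.

11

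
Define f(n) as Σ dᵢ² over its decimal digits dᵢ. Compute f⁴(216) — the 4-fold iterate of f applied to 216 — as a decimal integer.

25

216 → 2² + 1² + 6² = 41
41 → 4² + 1² = 17
17 → 1² + 7² = 50
50 → 5² + 0² = 25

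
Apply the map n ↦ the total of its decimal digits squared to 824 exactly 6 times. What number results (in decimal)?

824 → 84
84 → 80
80 → 64
64 → 52
52 → 29
29 → 85

85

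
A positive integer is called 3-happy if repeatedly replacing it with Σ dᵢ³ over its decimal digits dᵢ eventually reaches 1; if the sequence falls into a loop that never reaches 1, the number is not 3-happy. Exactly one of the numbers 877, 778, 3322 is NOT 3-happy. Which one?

3322

877: 877 → 1198 → 1243 → 100 → 1  — reaches 1 (3-happy)
778: 778 → 1198 → 1243 → 100 → 1  — reaches 1 (3-happy)
3322: 3322 → 70 → 343 → 118 → 514 → 190 → 730 → 370 → 370  — repeats 370 (not 3-happy)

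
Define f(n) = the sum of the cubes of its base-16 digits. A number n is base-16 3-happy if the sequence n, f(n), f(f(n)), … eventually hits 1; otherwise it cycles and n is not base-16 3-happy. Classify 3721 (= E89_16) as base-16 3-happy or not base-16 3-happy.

not base-16 3-happy

3721 = (14,8,9)_16 → 14³ + 8³ + 9³ = 2744 + 512 + 729 = 3985
3985 = (15,9,1)_16 → 15³ + 9³ + 1³ = 3375 + 729 + 1 = 4105
4105 = (1,0,0,9)_16 → 1³ + 0³ + 0³ + 9³ = 1 + 0 + 0 + 729 = 730
730 = (2,13,10)_16 → 2³ + 13³ + 10³ = 8 + 2197 + 1000 = 3205
3205 = (12,8,5)_16 → 12³ + 8³ + 5³ = 1728 + 512 + 125 = 2365
2365 = (9,3,13)_16 → 9³ + 3³ + 13³ = 729 + 27 + 2197 = 2953
2953 = (11,8,9)_16 → 11³ + 8³ + 9³ = 1331 + 512 + 729 = 2572
2572 = (10,0,12)_16 → 10³ + 0³ + 12³ = 1000 + 0 + 1728 = 2728
2728 = (10,10,8)_16 → 10³ + 10³ + 8³ = 1000 + 1000 + 512 = 2512
2512 = (9,13,0)_16 → 9³ + 13³ + 0³ = 729 + 2197 + 0 = 2926
2926 = (11,6,14)_16 → 11³ + 6³ + 14³ = 1331 + 216 + 2744 = 4291
4291 = (1,0,12,3)_16 → 1³ + 0³ + 12³ + 3³ = 1 + 0 + 1728 + 27 = 1756
1756 = (6,13,12)_16 → 6³ + 13³ + 12³ = 216 + 2197 + 1728 = 4141
4141 = (1,0,2,13)_16 → 1³ + 0³ + 2³ + 13³ = 1 + 0 + 8 + 2197 = 2206
2206 = (8,9,14)_16 → 8³ + 9³ + 14³ = 512 + 729 + 2744 = 3985  — 3985 already seen; the sequence cycles without reaching 1.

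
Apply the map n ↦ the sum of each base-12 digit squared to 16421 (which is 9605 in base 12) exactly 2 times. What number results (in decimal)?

16421 = (9,6,0,5)_12 → 9² + 6² + 0² + 5² = 142
142 = (11,10)_12 → 11² + 10² = 221

221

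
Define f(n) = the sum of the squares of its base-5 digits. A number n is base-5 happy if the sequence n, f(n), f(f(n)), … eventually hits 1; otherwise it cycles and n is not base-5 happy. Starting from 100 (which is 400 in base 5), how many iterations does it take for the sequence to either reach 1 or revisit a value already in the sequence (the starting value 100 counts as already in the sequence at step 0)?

4

100 = (4,0,0)_5 → 4² + 0² + 0² = 16
16 = (3,1)_5 → 3² + 1² = 10
10 = (2,0)_5 → 2² + 0² = 4
4 = (4)_5 → 4² = 16  — 16 repeats.
That took 4 steps.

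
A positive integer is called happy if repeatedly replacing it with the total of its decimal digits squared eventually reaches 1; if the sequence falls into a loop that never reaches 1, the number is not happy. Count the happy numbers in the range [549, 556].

549: 549 → 122 → 9 → 81 → 65 → 61 → 37 → 58 → 89 → 145 → 42 → 20 → 4 → 16 → 37  — not happy
550: 550 → 50 → 25 → 29 → 85 → 89 → 145 → 42 → 20 → 4 → 16 → 37 → 58 → 89  — not happy
551: 551 → 51 → 26 → 40 → 16 → 37 → 58 → 89 → 145 → 42 → 20 → 4 → 16  — not happy
552: 552 → 54 → 41 → 17 → 50 → 25 → 29 → 85 → 89 → 145 → 42 → 20 → 4 → 16 → 37 → 58 → 89  — not happy
553: 553 → 59 → 106 → 37 → 58 → 89 → 145 → 42 → 20 → 4 → 16 → 37  — not happy
554: 554 → 66 → 72 → 53 → 34 → 25 → 29 → 85 → 89 → 145 → 42 → 20 → 4 → 16 → 37 → 58 → 89  — not happy
555: 555 → 75 → 74 → 65 → 61 → 37 → 58 → 89 → 145 → 42 → 20 → 4 → 16 → 37  — not happy
556: 556 → 86 → 100 → 1  — happy
happy: 556

1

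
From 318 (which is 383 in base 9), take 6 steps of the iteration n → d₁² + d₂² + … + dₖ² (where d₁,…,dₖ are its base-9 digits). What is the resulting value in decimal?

318 = (3,8,3)_9 → 3² + 8² + 3² = 9 + 64 + 9 = 82
82 = (1,0,1)_9 → 1² + 0² + 1² = 1 + 0 + 1 = 2
2 = (2)_9 → 2² = 4
4 = (4)_9 → 4² = 16
16 = (1,7)_9 → 1² + 7² = 1 + 49 = 50
50 = (5,5)_9 → 5² + 5² = 25 + 25 = 50

50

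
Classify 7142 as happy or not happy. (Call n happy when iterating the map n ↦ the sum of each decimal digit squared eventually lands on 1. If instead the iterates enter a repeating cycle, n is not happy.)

happy

7142 → 7² + 1² + 4² + 2² = 49 + 1 + 16 + 4 = 70
70 → 7² + 0² = 49 + 0 = 49
49 → 4² + 9² = 16 + 81 = 97
97 → 9² + 7² = 81 + 49 = 130
130 → 1² + 3² + 0² = 1 + 9 + 0 = 10
10 → 1² + 0² = 1 + 0 = 1  — reached 1.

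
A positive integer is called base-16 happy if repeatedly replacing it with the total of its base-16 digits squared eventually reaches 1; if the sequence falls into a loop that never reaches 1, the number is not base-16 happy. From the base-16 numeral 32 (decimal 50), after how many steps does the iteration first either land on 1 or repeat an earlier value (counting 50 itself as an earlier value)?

6

50 = (3,2)_16 → 3² + 2² = 13
13 = (13)_16 → 13² = 169
169 = (10,9)_16 → 10² + 9² = 181
181 = (11,5)_16 → 11² + 5² = 146
146 = (9,2)_16 → 9² + 2² = 85
85 = (5,5)_16 → 5² + 5² = 50  — 50 repeats.
That took 6 steps.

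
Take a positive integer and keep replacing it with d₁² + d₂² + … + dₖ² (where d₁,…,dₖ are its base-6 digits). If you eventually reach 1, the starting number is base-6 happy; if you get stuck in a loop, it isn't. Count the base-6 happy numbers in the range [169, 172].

169: 169 → 33 → 34 → 41 → 26 → 20 → 13 → 5 → 25 → 17 → 29 → 41  (repeats 41)
170: 170 → 36 → 1  (reaches 1)
171: 171 → 41 → 26 → 20 → 13 → 5 → 25 → 17 → 29 → 41  (repeats 41)
172: 172 → 48 → 5 → 25 → 17 → 29 → 41 → 26 → 20 → 13 → 5  (repeats 5)
base-6 happy: 170

1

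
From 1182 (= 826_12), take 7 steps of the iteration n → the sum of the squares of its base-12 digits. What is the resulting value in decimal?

8

1182 = (8,2,6)_12 → 8² + 2² + 6² = 64 + 4 + 36 = 104
104 = (8,8)_12 → 8² + 8² = 64 + 64 = 128
128 = (10,8)_12 → 10² + 8² = 100 + 64 = 164
164 = (1,1,8)_12 → 1² + 1² + 8² = 1 + 1 + 64 = 66
66 = (5,6)_12 → 5² + 6² = 25 + 36 = 61
61 = (5,1)_12 → 5² + 1² = 25 + 1 = 26
26 = (2,2)_12 → 2² + 2² = 4 + 4 = 8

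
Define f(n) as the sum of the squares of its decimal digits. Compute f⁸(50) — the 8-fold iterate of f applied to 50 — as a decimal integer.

4

50 → 5² + 0² = 25 + 0 = 25
25 → 2² + 5² = 4 + 25 = 29
29 → 2² + 9² = 4 + 81 = 85
85 → 8² + 5² = 64 + 25 = 89
89 → 8² + 9² = 64 + 81 = 145
145 → 1² + 4² + 5² = 1 + 16 + 25 = 42
42 → 4² + 2² = 16 + 4 = 20
20 → 2² + 0² = 4 + 0 = 4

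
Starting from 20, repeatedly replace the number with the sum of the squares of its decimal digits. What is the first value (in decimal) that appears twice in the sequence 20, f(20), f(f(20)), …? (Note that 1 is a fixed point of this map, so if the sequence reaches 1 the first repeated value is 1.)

20

20 → 2² + 0² = 4
4 → 4² = 16
16 → 1² + 6² = 37
37 → 3² + 7² = 58
58 → 5² + 8² = 89
89 → 8² + 9² = 145
145 → 1² + 4² + 5² = 42
42 → 4² + 2² = 20  — 20 already appeared earlier.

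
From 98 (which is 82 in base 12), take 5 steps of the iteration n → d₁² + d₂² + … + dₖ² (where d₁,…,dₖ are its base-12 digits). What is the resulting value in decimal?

98 = (8,2)_12 → 68
68 = (5,8)_12 → 89
89 = (7,5)_12 → 74
74 = (6,2)_12 → 40
40 = (3,4)_12 → 25

25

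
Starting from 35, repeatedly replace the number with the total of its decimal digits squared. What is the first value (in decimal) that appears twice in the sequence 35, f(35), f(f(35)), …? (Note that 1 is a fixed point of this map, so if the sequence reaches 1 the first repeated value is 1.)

35 → 3² + 5² = 9 + 25 = 34
34 → 3² + 4² = 9 + 16 = 25
25 → 2² + 5² = 4 + 25 = 29
29 → 2² + 9² = 4 + 81 = 85
85 → 8² + 5² = 64 + 25 = 89
89 → 8² + 9² = 64 + 81 = 145
145 → 1² + 4² + 5² = 1 + 16 + 25 = 42
42 → 4² + 2² = 16 + 4 = 20
20 → 2² + 0² = 4 + 0 = 4
4 → 4² = 16
16 → 1² + 6² = 1 + 36 = 37
37 → 3² + 7² = 9 + 49 = 58
58 → 5² + 8² = 25 + 64 = 89  — 89 already appeared earlier.

89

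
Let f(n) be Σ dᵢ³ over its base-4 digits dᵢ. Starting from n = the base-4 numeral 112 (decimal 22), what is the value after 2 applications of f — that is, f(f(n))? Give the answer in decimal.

16

22 = (1,1,2)_4 → 1³ + 1³ + 2³ = 10
10 = (2,2)_4 → 2³ + 2³ = 16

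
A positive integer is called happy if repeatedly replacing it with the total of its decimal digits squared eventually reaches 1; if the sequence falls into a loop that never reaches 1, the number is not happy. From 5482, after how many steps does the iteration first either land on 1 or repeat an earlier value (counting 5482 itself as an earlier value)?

5

5482 → 5² + 4² + 8² + 2² = 25 + 16 + 64 + 4 = 109
109 → 1² + 0² + 9² = 1 + 0 + 81 = 82
82 → 8² + 2² = 64 + 4 = 68
68 → 6² + 8² = 36 + 64 = 100
100 → 1² + 0² + 0² = 1 + 0 + 0 = 1  — reached 1.
That took 5 steps.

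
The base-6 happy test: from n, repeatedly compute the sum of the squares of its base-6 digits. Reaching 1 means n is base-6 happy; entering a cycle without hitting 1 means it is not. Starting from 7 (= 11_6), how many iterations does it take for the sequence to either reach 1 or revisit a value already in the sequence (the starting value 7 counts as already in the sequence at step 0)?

7 = (1,1)_6 → 1² + 1² = 1 + 1 = 2
2 = (2)_6 → 2² = 4
4 = (4)_6 → 4² = 16
16 = (2,4)_6 → 2² + 4² = 4 + 16 = 20
20 = (3,2)_6 → 3² + 2² = 9 + 4 = 13
13 = (2,1)_6 → 2² + 1² = 4 + 1 = 5
5 = (5)_6 → 5² = 25
25 = (4,1)_6 → 4² + 1² = 16 + 1 = 17
17 = (2,5)_6 → 2² + 5² = 4 + 25 = 29
29 = (4,5)_6 → 4² + 5² = 16 + 25 = 41
41 = (1,0,5)_6 → 1² + 0² + 5² = 1 + 0 + 25 = 26
26 = (4,2)_6 → 4² + 2² = 16 + 4 = 20  — 20 repeats.
That took 12 steps.

12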